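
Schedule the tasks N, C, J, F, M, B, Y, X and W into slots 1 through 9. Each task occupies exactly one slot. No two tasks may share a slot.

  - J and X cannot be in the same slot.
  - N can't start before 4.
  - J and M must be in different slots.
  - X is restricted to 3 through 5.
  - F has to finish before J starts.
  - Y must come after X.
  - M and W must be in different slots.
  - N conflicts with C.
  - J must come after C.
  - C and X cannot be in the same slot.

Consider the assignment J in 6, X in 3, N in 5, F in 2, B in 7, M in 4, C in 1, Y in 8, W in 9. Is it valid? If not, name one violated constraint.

Valid

C and X cannot be in the same slot — holds.
N can't start before 4 — holds.
J and X cannot be in the same slot — holds.
J and M must be in different slots — holds.
J must come after C — holds.
Y must come after X — holds.
N conflicts with C — holds.
X is restricted to 3 through 5 — holds.
M and W must be in different slots — holds.
F has to finish before J starts — holds.
No two tasks may share a slot — holds.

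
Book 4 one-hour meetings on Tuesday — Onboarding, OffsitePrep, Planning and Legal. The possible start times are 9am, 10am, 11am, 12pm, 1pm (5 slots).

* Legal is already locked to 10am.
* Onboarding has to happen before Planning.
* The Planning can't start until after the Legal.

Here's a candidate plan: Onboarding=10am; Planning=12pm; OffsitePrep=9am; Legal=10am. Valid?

Onboarding has to happen before Planning — holds.
The Planning can't start until after the Legal — holds.
Legal is already locked to 10am — holds.

Yes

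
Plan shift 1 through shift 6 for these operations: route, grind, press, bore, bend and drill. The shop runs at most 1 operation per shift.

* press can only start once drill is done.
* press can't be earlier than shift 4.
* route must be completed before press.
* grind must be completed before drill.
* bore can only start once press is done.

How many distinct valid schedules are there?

18

Splitting on route: it can be shift 1 (5), shift 2 (5), shift 3 (5), shift 4 (3). Listing each branch's schedules as (grind, press, bore, bend, drill) by shift number:
route=shift 1: (2,4,5,6,3) (2,4,6,5,3) (2,5,6,3,4) (2,5,6,4,3) (3,5,6,2,4) — 5.
route=shift 2: (1,4,5,6,3) (1,4,6,5,3) (1,5,6,3,4) (1,5,6,4,3) (3,5,6,1,4) — 5.
route=shift 3: (1,4,5,6,2) (1,4,6,5,2) (1,5,6,2,4) (1,5,6,4,2) (2,5,6,1,4) — 5.
route=shift 4: (1,5,6,2,3) (1,5,6,3,2) (2,5,6,1,3) — 3.
Summing: 5 + 5 + 5 + 3 = 18.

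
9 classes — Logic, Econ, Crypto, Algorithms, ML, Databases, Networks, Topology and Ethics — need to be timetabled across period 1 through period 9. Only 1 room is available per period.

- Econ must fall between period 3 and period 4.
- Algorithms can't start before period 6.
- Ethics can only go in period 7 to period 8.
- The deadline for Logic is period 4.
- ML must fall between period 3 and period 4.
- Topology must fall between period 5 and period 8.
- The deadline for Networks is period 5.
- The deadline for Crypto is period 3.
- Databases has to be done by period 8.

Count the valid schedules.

16

Splitting on Logic: it can be period 1 (8), period 2 (8). Listing each branch's schedules as (Econ, Crypto, Algorithms, ML, Databases, Networks, Topology, Ethics) by period number:
Logic=period 1: (3,2,9,4,6,5,7,8) (3,2,9,4,6,5,8,7) (3,2,9,4,7,5,6,8) (3,2,9,4,8,5,6,7) (4,2,9,3,6,5,7,8) (4,2,9,3,6,5,8,7) (4,2,9,3,7,5,6,8) (4,2,9,3,8,5,6,7) — 8.
Logic=period 2: (3,1,9,4,6,5,7,8) (3,1,9,4,6,5,8,7) (3,1,9,4,7,5,6,8) (3,1,9,4,8,5,6,7) (4,1,9,3,6,5,7,8) (4,1,9,3,6,5,8,7) (4,1,9,3,7,5,6,8) (4,1,9,3,8,5,6,7) — 8.
Summing: 8 + 8 = 16.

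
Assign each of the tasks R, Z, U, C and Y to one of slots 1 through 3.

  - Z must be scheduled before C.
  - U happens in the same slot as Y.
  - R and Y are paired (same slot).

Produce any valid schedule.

R=1, Z=1, C=2, Y=1, U=1

Checking: Z(1) before C(2); U = Y = 1; R = Y = 1.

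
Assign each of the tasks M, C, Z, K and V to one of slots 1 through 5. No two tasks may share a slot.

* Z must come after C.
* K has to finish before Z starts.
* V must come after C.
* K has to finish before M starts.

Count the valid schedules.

16

Splitting on M: it can be 2 (2), 3 (4), 4 (5), 5 (5). Listing each branch's schedules as (C, Z, K, V):
M=2: (3,4,1,5) (3,5,1,4) — 2.
M=3: (1,4,2,5) (1,5,2,4) (2,4,1,5) (2,5,1,4) — 4.
M=4: (1,3,2,5) (1,5,2,3) (1,5,3,2) (2,3,1,5) (2,5,1,3) — 5.
M=5: (1,3,2,4) (1,4,2,3) (1,4,3,2) (2,3,1,4) (2,4,1,3) — 5.
Summing: 2 + 4 + 5 + 5 = 16.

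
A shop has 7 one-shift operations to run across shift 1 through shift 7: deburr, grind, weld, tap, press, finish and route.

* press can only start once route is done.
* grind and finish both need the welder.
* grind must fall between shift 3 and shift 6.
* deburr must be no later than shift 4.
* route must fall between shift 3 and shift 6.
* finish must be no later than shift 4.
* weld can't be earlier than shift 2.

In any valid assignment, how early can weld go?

shift 2

Weld is available from shift 2.
weld at shift 2 is achievable: finish -> shift 1; press -> shift 4; grind -> shift 3; deburr -> shift 1; route -> shift 3; tap -> shift 1; weld -> shift 2.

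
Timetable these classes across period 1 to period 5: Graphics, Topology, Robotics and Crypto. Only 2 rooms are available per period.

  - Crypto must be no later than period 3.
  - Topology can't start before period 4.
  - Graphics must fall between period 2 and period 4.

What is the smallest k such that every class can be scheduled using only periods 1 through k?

With at most 2 per period and 4 classes, at least 2 periods are needed.
Topology can't be placed before period 4, so the schedule must run through at least period 4.
4 works (last occupied period: period 4): for example Topology=period 4, Robotics=period 1, Crypto=period 1, Graphics=period 2.

4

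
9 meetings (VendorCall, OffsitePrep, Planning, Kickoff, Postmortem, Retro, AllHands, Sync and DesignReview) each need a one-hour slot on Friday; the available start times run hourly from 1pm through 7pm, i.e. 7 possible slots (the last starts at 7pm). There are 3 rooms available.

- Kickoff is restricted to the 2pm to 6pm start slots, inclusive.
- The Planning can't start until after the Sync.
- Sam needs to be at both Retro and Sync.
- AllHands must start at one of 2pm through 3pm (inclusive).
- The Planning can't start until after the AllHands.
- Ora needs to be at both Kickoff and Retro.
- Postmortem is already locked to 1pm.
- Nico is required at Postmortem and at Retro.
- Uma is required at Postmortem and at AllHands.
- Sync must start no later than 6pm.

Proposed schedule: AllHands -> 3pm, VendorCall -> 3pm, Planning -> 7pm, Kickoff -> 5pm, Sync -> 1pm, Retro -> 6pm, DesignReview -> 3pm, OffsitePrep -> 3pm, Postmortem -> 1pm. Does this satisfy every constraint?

No — it violates: There are 3 rooms available

Nico is required at Postmortem and at Retro — holds.
Sync must start no later than 6pm — holds.
The Planning can't start until after the AllHands — holds.
There are 3 rooms available — violated.
Sam needs to be at both Retro and Sync — holds.
AllHands must start at one of 2pm through 3pm (inclusive) — holds.
Postmortem is already locked to 1pm — holds.
Kickoff is restricted to the 2pm to 6pm start slots, inclusive — holds.
Ora needs to be at both Kickoff and Retro — holds.
Uma is required at Postmortem and at AllHands — holds.
The Planning can't start until after the Sync — holds.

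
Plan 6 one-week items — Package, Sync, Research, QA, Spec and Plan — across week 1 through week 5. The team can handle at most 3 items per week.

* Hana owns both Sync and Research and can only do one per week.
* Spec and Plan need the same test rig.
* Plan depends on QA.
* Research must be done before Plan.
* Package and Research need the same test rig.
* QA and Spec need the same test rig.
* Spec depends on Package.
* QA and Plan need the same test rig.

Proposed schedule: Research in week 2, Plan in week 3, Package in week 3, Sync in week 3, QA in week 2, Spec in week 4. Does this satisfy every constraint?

Yes

Research must be done before Plan — holds.
QA and Spec need the same test rig — holds.
Spec and Plan need the same test rig — holds.
Spec depends on Package — holds.
Package and Research need the same test rig — holds.
QA and Plan need the same test rig — holds.
Hana owns both Sync and Research and can only do one per week — holds.
Plan depends on QA — holds.
The team can handle at most 3 items per week — holds.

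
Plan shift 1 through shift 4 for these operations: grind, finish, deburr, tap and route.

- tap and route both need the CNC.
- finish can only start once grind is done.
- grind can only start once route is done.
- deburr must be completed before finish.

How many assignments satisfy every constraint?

33

Splitting on grind: it can be shift 2 (15), shift 3 (18). Listing each branch's schedules as (finish, deburr, tap, route) by shift number:
grind=shift 2: (3,1,2,1) (3,1,3,1) (3,1,4,1) (3,2,2,1) (3,2,3,1) (3,2,4,1) (4,1,2,1) (4,1,3,1) (4,1,4,1) (4,2,2,1) (4,2,3,1) (4,2,4,1) (4,3,2,1) (4,3,3,1) (4,3,4,1) — 15.
grind=shift 3: (4,1,1,2) (4,1,2,1) (4,1,3,1) (4,1,3,2) (4,1,4,1) (4,1,4,2) (4,2,1,2) (4,2,2,1) (4,2,3,1) (4,2,3,2) (4,2,4,1) (4,2,4,2) (4,3,1,2) (4,3,2,1) (4,3,3,1) (4,3,3,2) (4,3,4,1) (4,3,4,2) — 18.
Summing: 15 + 18 = 33.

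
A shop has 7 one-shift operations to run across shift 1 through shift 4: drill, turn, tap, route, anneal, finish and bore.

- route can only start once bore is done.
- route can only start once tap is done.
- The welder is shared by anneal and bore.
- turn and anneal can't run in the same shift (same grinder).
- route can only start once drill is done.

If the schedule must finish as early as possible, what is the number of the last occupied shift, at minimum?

The precedence chain requires at least 2 distinct shifts.
2 works (last occupied shift: shift 2): for example bore -> shift 1; route -> shift 2; tap -> shift 1; anneal -> shift 2; turn -> shift 1; finish -> shift 1; drill -> shift 1.

shift 2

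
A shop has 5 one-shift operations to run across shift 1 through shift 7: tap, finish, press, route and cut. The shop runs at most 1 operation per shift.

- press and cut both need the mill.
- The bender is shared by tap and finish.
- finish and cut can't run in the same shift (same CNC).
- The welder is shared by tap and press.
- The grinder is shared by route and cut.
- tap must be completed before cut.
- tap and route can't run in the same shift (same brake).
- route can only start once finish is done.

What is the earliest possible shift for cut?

shift 2

Precedence pushes cut to at least shift 2.
cut at shift 2 is achievable: cut in shift 2, press in shift 5, route in shift 4, finish in shift 3, tap in shift 1.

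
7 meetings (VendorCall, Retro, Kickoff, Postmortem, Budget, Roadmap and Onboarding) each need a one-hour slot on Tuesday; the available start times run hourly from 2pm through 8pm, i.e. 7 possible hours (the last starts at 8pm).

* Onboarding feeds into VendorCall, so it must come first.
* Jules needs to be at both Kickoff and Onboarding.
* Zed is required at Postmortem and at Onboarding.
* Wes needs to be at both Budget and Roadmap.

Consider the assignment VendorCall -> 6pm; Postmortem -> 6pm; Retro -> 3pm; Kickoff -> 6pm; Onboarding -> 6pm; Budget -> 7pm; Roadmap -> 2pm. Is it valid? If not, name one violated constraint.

Zed is required at Postmortem and at Onboarding — violated.
Onboarding feeds into VendorCall, so it must come first — violated.
Wes needs to be at both Budget and Roadmap — holds.
Jules needs to be at both Kickoff and Onboarding — violated.

Invalid. Zed is required at Postmortem and at Onboarding.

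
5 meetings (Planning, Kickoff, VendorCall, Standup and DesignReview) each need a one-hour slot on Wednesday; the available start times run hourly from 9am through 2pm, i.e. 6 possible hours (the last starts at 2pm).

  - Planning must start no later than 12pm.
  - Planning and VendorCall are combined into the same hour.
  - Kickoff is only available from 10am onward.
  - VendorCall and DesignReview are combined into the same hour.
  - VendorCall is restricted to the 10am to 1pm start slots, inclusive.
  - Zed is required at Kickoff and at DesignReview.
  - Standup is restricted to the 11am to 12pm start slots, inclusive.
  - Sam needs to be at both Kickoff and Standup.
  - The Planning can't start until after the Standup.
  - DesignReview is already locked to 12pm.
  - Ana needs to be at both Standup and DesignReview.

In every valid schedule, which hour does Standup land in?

Standup's window is 11am–12pm.
DesignReview is fixed at 12pm, and Standup can't share a hour with DesignReview.
So Standup must be 11am.

11am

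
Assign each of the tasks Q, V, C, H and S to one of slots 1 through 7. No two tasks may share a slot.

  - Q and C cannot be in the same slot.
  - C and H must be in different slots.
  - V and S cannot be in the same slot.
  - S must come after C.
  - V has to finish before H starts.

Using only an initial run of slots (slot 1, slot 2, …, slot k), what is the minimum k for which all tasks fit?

5

The precedence chain requires at least 2 distinct slots.
With at most 1 per slot and 5 tasks, at least 5 slots are needed.
5 works (last occupied slot: 5): for example S -> 4; V -> 1; H -> 3; C -> 2; Q -> 5.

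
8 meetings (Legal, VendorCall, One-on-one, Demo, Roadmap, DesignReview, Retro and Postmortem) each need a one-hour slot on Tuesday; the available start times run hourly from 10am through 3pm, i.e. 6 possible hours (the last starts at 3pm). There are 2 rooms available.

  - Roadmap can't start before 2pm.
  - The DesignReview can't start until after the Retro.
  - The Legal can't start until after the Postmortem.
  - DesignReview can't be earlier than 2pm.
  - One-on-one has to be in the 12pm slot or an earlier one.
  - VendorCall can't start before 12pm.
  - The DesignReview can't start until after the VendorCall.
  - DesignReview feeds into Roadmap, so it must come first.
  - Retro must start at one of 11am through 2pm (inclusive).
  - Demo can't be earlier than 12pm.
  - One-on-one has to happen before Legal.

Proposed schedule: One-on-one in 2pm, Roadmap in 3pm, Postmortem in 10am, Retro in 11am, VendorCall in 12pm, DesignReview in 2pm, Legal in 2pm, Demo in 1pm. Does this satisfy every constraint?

Invalid. There are 2 rooms available.

Roadmap can't start before 2pm — holds.
Demo can't be earlier than 12pm — holds.
One-on-one has to be in the 12pm slot or an earlier one — violated.
The DesignReview can't start until after the VendorCall — holds.
Retro must start at one of 11am through 2pm (inclusive) — holds.
VendorCall can't start before 12pm — holds.
DesignReview feeds into Roadmap, so it must come first — holds.
One-on-one has to happen before Legal — violated.
The DesignReview can't start until after the Retro — holds.
The Legal can't start until after the Postmortem — holds.
There are 2 rooms available — violated.
DesignReview can't be earlier than 2pm — holds.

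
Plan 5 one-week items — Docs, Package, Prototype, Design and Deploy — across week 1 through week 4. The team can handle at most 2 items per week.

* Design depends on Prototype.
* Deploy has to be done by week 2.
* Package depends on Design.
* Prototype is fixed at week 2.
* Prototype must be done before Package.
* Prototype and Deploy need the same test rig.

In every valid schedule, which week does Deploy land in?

Deploy's window is week 1–week 2.
Prototype is fixed at week 2, and Deploy can't share a week with Prototype.
So Deploy must be week 1.

week 1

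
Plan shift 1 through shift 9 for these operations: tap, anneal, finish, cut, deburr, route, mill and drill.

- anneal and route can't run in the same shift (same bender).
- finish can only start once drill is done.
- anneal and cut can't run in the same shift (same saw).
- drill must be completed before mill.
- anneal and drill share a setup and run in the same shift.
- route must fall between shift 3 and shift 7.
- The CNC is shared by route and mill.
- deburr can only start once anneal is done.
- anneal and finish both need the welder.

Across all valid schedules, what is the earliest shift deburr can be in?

Precedence pushes deburr to at least shift 2.
deburr at shift 2 is achievable: cut=shift 2; mill=shift 2; finish=shift 2; tap=shift 1; drill=shift 1; anneal=shift 1; deburr=shift 2; route=shift 3.

shift 2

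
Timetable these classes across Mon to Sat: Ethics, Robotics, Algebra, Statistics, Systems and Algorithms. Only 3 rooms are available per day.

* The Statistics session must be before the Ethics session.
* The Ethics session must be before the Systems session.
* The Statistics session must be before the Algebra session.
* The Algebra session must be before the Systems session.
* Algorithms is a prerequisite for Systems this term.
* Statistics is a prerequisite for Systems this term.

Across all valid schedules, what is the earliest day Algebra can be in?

Tue

Precedence pushes Algebra to at least Tue; downstream work caps Algebra at Fri.
Algebra at Tue is achievable: Systems -> Wed, Statistics -> Mon, Ethics -> Tue, Algorithms -> Mon, Algebra -> Tue, Robotics -> Mon.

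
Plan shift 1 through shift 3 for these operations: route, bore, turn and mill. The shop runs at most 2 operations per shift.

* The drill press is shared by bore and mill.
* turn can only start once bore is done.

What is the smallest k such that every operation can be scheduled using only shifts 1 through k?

2

The precedence chain requires at least 2 distinct shifts.
With at most 2 per shift and 4 operations, at least 2 shifts are needed.
2 works (last occupied shift: shift 2): for example mill in shift 2; route in shift 1; turn in shift 2; bore in shift 1.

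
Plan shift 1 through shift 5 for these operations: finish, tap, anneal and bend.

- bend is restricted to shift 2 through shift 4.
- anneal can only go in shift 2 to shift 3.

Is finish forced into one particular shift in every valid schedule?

No

finish can be shift 1 (e.g. finish in shift 1; anneal in shift 2; bend in shift 2; tap in shift 1) or shift 2 (e.g. bend in shift 2; anneal in shift 2; finish in shift 2; tap in shift 1).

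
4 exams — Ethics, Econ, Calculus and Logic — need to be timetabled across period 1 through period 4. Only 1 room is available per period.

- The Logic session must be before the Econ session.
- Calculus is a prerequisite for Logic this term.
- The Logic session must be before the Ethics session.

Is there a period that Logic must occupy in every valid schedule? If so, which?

period 2

Precedence pushes Logic to at least period 2; downstream work caps Logic at period 3.
So Logic is pinned to period 2.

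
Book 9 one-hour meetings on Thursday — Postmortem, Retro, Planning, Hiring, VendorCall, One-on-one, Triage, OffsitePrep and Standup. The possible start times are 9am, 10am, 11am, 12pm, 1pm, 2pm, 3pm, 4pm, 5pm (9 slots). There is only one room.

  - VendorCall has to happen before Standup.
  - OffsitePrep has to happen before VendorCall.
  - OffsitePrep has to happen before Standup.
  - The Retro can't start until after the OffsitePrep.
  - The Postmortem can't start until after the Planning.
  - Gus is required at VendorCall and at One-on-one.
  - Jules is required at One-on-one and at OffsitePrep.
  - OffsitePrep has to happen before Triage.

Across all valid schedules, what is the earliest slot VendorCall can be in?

Precedence pushes VendorCall to at least 10am; downstream work caps VendorCall at 4pm.
VendorCall at 10am is achievable: OffsitePrep in 9am, One-on-one in 5pm, Standup in 11am, Hiring in 4pm, Triage in 3pm, VendorCall in 10am, Retro in 2pm, Postmortem in 1pm, Planning in 12pm.

10am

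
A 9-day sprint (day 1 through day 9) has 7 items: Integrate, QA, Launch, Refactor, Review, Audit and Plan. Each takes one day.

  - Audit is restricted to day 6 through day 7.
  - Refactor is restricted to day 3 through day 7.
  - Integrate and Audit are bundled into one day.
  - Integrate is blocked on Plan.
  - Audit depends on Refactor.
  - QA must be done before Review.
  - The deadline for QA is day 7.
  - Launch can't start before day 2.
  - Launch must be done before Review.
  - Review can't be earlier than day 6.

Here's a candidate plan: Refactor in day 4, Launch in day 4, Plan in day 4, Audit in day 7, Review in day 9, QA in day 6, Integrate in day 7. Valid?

Valid

QA must be done before Review — holds.
Launch can't start before day 2 — holds.
Refactor is restricted to day 3 through day 7 — holds.
Review can't be earlier than day 6 — holds.
Integrate and Audit are bundled into one day — holds.
The deadline for QA is day 7 — holds.
Integrate is blocked on Plan — holds.
Audit is restricted to day 6 through day 7 — holds.
Audit depends on Refactor — holds.
Launch must be done before Review — holds.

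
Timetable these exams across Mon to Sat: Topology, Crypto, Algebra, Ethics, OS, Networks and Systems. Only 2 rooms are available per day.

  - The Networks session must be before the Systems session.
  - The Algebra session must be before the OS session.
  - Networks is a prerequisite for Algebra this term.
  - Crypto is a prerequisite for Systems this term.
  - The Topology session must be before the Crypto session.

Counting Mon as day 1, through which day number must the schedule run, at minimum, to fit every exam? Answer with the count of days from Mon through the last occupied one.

The precedence chain requires at least 3 distinct days.
With at most 2 per day and 7 exams, at least 4 days are needed.
4 works (last occupied day: Thu): for example Crypto -> Tue, OS -> Wed, Systems -> Wed, Networks -> Mon, Algebra -> Tue, Ethics -> Thu, Topology -> Mon.

4 days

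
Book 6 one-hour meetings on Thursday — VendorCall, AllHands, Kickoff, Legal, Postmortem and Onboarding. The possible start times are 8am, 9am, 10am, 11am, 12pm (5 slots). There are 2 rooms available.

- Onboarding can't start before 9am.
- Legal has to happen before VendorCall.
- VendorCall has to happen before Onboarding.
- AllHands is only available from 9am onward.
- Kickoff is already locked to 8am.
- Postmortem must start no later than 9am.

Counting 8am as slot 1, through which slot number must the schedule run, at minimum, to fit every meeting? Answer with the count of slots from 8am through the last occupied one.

The precedence chain requires at least 3 distinct slots.
With at most 2 per slot and 6 meetings, at least 3 slots are needed.
3 works (last occupied slot: 10am): for example VendorCall in 9am, Kickoff in 8am, Legal in 8am, AllHands in 10am, Postmortem in 9am, Onboarding in 10am.

3 slots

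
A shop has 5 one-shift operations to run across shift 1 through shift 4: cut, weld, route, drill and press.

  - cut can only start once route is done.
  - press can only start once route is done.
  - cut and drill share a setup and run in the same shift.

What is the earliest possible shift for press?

shift 2

Precedence pushes press to at least shift 2.
press at shift 2 is achievable: cut in shift 2; route in shift 1; drill in shift 2; press in shift 2; weld in shift 1.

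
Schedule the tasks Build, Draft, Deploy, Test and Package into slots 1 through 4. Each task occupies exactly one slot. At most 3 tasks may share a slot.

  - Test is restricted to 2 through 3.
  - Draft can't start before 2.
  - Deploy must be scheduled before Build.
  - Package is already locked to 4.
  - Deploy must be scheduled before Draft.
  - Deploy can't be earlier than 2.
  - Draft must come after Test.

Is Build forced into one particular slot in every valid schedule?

Build can be 3 (e.g. Draft -> 3, Package -> 4, Deploy -> 2, Test -> 2, Build -> 3) or 4 (e.g. Test=2; Package=4; Build=4; Deploy=2; Draft=3).

No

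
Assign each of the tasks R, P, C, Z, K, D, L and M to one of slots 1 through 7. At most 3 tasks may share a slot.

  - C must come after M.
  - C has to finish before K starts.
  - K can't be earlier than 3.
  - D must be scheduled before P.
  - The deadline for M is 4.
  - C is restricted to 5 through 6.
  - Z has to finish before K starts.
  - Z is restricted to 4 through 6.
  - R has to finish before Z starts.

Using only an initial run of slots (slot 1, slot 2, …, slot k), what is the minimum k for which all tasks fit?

6 slots

The precedence chain requires at least 3 distinct slots.
With at most 3 per slot and 8 tasks, at least 3 slots are needed.
Propagating the time windows through the other constraints, K can't land before 6, so the schedule must run through at least slot 6.
6 works (last occupied slot: 6): for example D in 1; K in 6; Z in 4; C in 5; R in 1; M in 1; L in 2; P in 2.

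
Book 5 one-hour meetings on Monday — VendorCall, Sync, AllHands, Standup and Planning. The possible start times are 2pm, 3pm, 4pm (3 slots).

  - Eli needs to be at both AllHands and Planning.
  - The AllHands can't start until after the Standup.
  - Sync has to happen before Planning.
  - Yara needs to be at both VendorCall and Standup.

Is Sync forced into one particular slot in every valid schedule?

No

Sync can be 2pm (e.g. Planning in 4pm, Standup in 2pm, AllHands in 3pm, VendorCall in 3pm, Sync in 2pm) or 3pm (e.g. Sync in 3pm; Standup in 2pm; AllHands in 3pm; VendorCall in 3pm; Planning in 4pm).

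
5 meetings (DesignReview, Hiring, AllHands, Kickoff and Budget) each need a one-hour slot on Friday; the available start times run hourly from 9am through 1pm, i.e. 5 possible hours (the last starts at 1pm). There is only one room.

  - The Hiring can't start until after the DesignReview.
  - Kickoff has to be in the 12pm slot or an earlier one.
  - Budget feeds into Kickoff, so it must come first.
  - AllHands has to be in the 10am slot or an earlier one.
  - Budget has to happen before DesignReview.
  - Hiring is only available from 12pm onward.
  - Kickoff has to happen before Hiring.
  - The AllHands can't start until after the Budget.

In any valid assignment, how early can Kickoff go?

11am

Precedence pushes Kickoff to at least 10am; Kickoff's own window allows nothing later than 12pm.
Kickoff at 11am is achievable: AllHands in 10am; Budget in 9am; Hiring in 1pm; DesignReview in 12pm; Kickoff in 11am.
Nothing earlier works — the capacity limit rule out every hour before 11am.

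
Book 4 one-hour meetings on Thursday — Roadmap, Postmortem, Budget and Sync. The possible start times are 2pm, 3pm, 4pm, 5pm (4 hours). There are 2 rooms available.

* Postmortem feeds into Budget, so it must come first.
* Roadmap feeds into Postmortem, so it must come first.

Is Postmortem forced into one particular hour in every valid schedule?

Postmortem can be 3pm (e.g. Sync=2pm, Budget=4pm, Roadmap=2pm, Postmortem=3pm) or 4pm (e.g. Sync in 2pm; Budget in 5pm; Postmortem in 4pm; Roadmap in 2pm).

No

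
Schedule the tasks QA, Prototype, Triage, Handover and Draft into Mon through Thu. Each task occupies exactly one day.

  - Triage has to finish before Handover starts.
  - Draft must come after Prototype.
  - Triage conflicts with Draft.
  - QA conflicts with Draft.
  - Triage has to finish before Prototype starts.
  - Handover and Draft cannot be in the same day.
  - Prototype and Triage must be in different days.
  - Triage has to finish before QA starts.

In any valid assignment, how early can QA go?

Precedence pushes QA to at least Tue.
QA at Tue is achievable: Triage=Mon, QA=Tue, Prototype=Tue, Handover=Tue, Draft=Wed.

Tue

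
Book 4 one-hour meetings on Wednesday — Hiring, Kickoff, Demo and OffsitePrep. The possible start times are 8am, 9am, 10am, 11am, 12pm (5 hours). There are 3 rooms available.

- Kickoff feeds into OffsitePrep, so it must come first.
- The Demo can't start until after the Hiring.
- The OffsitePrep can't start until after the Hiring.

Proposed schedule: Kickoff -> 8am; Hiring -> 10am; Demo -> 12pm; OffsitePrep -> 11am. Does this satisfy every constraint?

There are 3 rooms available — holds.
Kickoff feeds into OffsitePrep, so it must come first — holds.
The OffsitePrep can't start until after the Hiring — holds.
The Demo can't start until after the Hiring — holds.

Valid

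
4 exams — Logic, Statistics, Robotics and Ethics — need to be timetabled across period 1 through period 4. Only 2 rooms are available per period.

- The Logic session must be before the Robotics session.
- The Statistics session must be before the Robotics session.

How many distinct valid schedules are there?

50

Splitting on Logic: it can be period 1 (21), period 2 (18), period 3 (11). Listing each branch's schedules as (Statistics, Robotics, Ethics) by period number:
Logic=period 1: (1,2,2) (1,2,3) (1,2,4) (1,3,2) (1,3,3) (1,3,4) (1,4,2) (1,4,3) (1,4,4) (2,3,1) (2,3,2) (2,3,3) (2,3,4) (2,4,1) (2,4,2) (2,4,3) (2,4,4) (3,4,1) (3,4,2) (3,4,3) (3,4,4) — 21.
Logic=period 2: (1,3,1) (1,3,2) (1,3,3) (1,3,4) (1,4,1) (1,4,2) (1,4,3) (1,4,4) (2,3,1) (2,3,3) (2,3,4) (2,4,1) (2,4,3) (2,4,4) (3,4,1) (3,4,2) (3,4,3) (3,4,4) — 18.
Logic=period 3: (1,4,1) (1,4,2) (1,4,3) (1,4,4) (2,4,1) (2,4,2) (2,4,3) (2,4,4) (3,4,1) (3,4,2) (3,4,4) — 11.
Summing: 21 + 18 + 11 = 50.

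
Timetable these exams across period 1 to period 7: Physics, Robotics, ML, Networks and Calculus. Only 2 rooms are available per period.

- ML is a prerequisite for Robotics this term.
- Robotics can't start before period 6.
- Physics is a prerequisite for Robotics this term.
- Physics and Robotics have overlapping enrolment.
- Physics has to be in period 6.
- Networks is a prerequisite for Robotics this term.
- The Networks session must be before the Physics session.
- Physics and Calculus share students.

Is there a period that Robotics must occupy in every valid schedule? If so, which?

period 7

Robotics's window is period 6–period 7.
Physics is fixed at period 6, and Robotics can't share a period with Physics.
So Robotics must be period 7.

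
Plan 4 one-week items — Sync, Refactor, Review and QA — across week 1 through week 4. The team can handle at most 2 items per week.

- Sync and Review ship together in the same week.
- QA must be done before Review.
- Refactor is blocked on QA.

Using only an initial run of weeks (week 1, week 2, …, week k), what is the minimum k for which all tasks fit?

3 weeks

The precedence chain requires at least 2 distinct weeks.
With at most 2 per week and 4 tasks, at least 2 weeks are needed.
Could 2 weeks be enough, i.e. nothing placed later than week 2? No: Refactor must come after QA (at week 1 or later) → {week 2}; QA must come before Refactor (at week 2 or earlier) → {week 1}; Review must come after QA (at week 1 or later) → {week 2}; Sync must be in the same week as Review (in {week 2}) → {week 2}; that puts Sync, Refactor and Review all in week 2 — more than 2 per week.
So 2 weeks is not enough.
3 works (last occupied week: week 3): for example Review=week 3, Sync=week 3, QA=week 1, Refactor=week 2.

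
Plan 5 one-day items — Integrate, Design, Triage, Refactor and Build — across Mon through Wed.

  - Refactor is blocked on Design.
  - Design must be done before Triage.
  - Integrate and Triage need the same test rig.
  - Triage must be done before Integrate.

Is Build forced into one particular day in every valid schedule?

No

Build can be Mon (e.g. Triage in Tue; Design in Mon; Integrate in Wed; Refactor in Tue; Build in Mon) or Tue (e.g. Refactor=Tue, Design=Mon, Triage=Tue, Integrate=Wed, Build=Tue).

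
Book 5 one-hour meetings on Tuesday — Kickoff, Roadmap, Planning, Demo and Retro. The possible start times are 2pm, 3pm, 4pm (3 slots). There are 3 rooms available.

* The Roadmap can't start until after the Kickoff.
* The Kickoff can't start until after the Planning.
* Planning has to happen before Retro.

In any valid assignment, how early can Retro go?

Precedence pushes Retro to at least 3pm.
Retro at 3pm is achievable: Demo=2pm; Roadmap=4pm; Planning=2pm; Kickoff=3pm; Retro=3pm.

3pm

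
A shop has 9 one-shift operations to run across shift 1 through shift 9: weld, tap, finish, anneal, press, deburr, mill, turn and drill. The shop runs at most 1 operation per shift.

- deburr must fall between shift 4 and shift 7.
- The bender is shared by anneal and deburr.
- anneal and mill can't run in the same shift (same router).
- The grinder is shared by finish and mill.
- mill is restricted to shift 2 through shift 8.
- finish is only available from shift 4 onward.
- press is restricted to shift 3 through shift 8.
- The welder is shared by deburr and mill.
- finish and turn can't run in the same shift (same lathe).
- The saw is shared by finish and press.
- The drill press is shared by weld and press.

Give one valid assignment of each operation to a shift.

finish in shift 5, press in shift 3, tap in shift 6, anneal in shift 7, drill in shift 9, mill in shift 2, deburr in shift 4, turn in shift 8, weld in shift 1

Checking: anneal(shift 7) != mill(shift 2); anneal(shift 7) != deburr(shift 4); finish(shift 5) != turn(shift 8); weld(shift 1) != press(shift 3); finish(shift 5) != press(shift 3); deburr(shift 4) != mill(shift 2); finish(shift 5) != mill(shift 2); finish=shift 5 in [shift 4,shift 9]; mill=shift 2 in [shift 2,shift 8]; press=shift 3 in [shift 3,shift 8]; deburr=shift 4 in [shift 4,shift 7]; max 1 per shift (cap 1).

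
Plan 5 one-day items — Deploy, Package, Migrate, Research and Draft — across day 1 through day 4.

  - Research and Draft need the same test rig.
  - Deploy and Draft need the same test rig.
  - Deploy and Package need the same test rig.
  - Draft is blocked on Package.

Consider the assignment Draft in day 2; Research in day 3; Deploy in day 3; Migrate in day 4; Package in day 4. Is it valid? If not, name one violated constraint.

Deploy and Draft need the same test rig — holds.
Deploy and Package need the same test rig — holds.
Draft is blocked on Package — violated.
Research and Draft need the same test rig — holds.

No. Draft is blocked on Package is not satisfied.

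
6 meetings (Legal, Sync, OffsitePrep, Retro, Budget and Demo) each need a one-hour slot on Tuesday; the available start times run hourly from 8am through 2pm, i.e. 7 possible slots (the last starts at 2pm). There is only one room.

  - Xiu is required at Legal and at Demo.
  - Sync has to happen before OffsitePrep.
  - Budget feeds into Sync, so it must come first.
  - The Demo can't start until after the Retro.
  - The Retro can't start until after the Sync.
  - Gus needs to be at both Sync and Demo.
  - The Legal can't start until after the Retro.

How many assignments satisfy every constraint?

56

Splitting on Legal: it can be 11am (6), 12pm (14), 1pm (18), 2pm (18). Listing each branch's schedules as (Sync, OffsitePrep, Retro, Budget, Demo):
Legal=11am: (9am,12pm,10am,8am,1pm) (9am,12pm,10am,8am,2pm) (9am,1pm,10am,8am,12pm) (9am,1pm,10am,8am,2pm) (9am,2pm,10am,8am,12pm) (9am,2pm,10am,8am,1pm) — 6.
Legal=12pm: (9am,10am,11am,8am,1pm) (9am,10am,11am,8am,2pm) (9am,11am,10am,8am,1pm) (9am,11am,10am,8am,2pm) (9am,1pm,10am,8am,11am) (9am,1pm,10am,8am,2pm) (9am,1pm,11am,8am,2pm) (9am,2pm,10am,8am,11am) (9am,2pm,10am,8am,1pm) (9am,2pm,11am,8am,1pm) (10am,1pm,11am,8am,2pm) (10am,1pm,11am,9am,2pm) (10am,2pm,11am,8am,1pm) (10am,2pm,11am,9am,1pm) — 14.
Legal=1pm: (9am,10am,11am,8am,12pm) (9am,10am,11am,8am,2pm) (9am,10am,12pm,8am,2pm) (9am,11am,10am,8am,12pm) (9am,11am,10am,8am,2pm) (9am,11am,12pm,8am,2pm) (9am,12pm,10am,8am,11am) (9am,12pm,10am,8am,2pm) (9am,12pm,11am,8am,2pm) (9am,2pm,10am,8am,11am) (9am,2pm,10am,8am,12pm) (9am,2pm,11am,8am,12pm) (10am,11am,12pm,8am,2pm) (10am,11am,12pm,9am,2pm) (10am,12pm,11am,8am,2pm) (10am,12pm,11am,9am,2pm) (10am,2pm,11am,8am,12pm) (10am,2pm,11am,9am,12pm) — 18.
Legal=2pm: (9am,10am,11am,8am,12pm) (9am,10am,11am,8am,1pm) (9am,10am,12pm,8am,1pm) (9am,11am,10am,8am,12pm) (9am,11am,10am,8am,1pm) (9am,11am,12pm,8am,1pm) (9am,12pm,10am,8am,11am) (9am,12pm,10am,8am,1pm) (9am,12pm,11am,8am,1pm) (9am,1pm,10am,8am,11am) (9am,1pm,10am,8am,12pm) (9am,1pm,11am,8am,12pm) (10am,11am,12pm,8am,1pm) (10am,11am,12pm,9am,1pm) (10am,12pm,11am,8am,1pm) (10am,12pm,11am,9am,1pm) (10am,1pm,11am,8am,12pm) (10am,1pm,11am,9am,12pm) — 18.
Summing: 6 + 14 + 18 + 18 = 56.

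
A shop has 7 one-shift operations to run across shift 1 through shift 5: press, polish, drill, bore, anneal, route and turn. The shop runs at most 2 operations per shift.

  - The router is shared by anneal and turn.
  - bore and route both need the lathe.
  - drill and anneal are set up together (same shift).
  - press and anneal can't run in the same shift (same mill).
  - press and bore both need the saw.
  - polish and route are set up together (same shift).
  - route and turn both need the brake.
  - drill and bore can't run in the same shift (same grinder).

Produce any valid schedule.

press in shift 1; turn in shift 1; drill in shift 3; anneal in shift 3; route in shift 2; polish in shift 2; bore in shift 4

Checking: route(shift 2) != turn(shift 1); anneal(shift 3) != turn(shift 1); press(shift 1) != bore(shift 4); bore(shift 4) != route(shift 2); drill(shift 3) != bore(shift 4); press(shift 1) != anneal(shift 3); polish = route = shift 2; drill = anneal = shift 3; max 2 per shift (cap 2).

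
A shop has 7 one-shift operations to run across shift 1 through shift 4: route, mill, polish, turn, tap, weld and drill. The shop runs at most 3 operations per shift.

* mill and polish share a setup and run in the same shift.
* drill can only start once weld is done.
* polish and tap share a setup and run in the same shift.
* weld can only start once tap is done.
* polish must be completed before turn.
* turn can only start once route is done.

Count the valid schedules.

12

Splitting on route: it can be shift 1 (2), shift 2 (6), shift 3 (4). Listing each branch's schedules as (mill, polish, turn, tap, weld, drill) by shift number:
route=shift 1: (2,2,3,2,3,4) (2,2,4,2,3,4) — 2.
route=shift 2: (1,1,3,1,2,3) (1,1,3,1,2,4) (1,1,3,1,3,4) (1,1,4,1,2,3) (1,1,4,1,2,4) (1,1,4,1,3,4) — 6.
route=shift 3: (1,1,4,1,2,3) (1,1,4,1,2,4) (1,1,4,1,3,4) (2,2,4,2,3,4) — 4.
Summing: 2 + 6 + 4 = 12.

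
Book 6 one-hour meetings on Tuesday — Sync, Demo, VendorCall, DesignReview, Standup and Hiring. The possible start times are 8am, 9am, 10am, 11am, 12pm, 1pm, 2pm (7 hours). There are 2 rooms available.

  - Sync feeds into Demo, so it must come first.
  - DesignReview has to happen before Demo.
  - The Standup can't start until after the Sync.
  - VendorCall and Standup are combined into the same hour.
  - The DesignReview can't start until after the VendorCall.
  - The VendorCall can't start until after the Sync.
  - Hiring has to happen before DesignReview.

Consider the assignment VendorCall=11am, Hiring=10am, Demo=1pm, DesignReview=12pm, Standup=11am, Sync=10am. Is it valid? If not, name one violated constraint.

Yes, all constraints hold

VendorCall and Standup are combined into the same hour — holds.
Hiring has to happen before DesignReview — holds.
Sync feeds into Demo, so it must come first — holds.
The DesignReview can't start until after the VendorCall — holds.
There are 2 rooms available — holds.
The Standup can't start until after the Sync — holds.
The VendorCall can't start until after the Sync — holds.
DesignReview has to happen before Demo — holds.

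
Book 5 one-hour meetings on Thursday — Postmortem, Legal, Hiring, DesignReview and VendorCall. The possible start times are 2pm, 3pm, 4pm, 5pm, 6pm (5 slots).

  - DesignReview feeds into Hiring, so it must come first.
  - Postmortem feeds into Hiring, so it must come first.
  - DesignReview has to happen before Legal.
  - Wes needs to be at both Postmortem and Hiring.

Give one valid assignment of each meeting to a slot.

DesignReview=2pm, Hiring=3pm, Legal=3pm, Postmortem=2pm, VendorCall=2pm

Checking: DesignReview(2pm) before Legal(3pm); Postmortem(2pm) before Hiring(3pm); DesignReview(2pm) before Hiring(3pm); Postmortem(2pm) != Hiring(3pm).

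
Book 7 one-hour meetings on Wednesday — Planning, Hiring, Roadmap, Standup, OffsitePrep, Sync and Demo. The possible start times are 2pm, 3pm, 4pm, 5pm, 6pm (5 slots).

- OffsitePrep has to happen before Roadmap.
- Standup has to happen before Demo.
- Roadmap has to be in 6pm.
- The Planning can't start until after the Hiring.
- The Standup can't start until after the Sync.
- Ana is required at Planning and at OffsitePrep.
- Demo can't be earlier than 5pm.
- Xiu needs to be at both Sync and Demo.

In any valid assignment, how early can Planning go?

Precedence pushes Planning to at least 3pm.
Planning at 3pm is achievable: Sync -> 2pm, Demo -> 5pm, Roadmap -> 6pm, Hiring -> 2pm, OffsitePrep -> 2pm, Standup -> 3pm, Planning -> 3pm.

3pm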